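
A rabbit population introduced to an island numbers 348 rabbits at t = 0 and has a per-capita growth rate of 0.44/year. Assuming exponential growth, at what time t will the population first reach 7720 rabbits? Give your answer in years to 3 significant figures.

Set N₀·e^(rt) = 7720: e^(0.44·t) = 7720/348 = 22.184.
0.44·t = ln(22.184) = 3.0994, so t = 3.0994/0.44 = 7.044.

7.04 years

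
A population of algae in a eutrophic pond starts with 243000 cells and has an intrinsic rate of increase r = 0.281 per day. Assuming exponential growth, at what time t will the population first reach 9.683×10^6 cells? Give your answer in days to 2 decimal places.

Set N₀·e^(rt) = 9.683×10^6: e^(0.281·t) = 9.683×10^6/243000 = 39.848.
0.281·t = ln(39.848) = 3.6851, so t = 3.6851/0.281 = 13.114.

13.11 days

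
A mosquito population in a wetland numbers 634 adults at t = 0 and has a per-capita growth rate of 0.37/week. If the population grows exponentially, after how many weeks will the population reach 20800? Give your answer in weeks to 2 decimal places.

9.43 weeks

Set N₀·e^(rt) = 20800: e^(0.37·t) = 20800/634 = 32.808.
0.37·t = ln(32.808) = 3.4907, so t = 3.4907/0.37 = 9.4342.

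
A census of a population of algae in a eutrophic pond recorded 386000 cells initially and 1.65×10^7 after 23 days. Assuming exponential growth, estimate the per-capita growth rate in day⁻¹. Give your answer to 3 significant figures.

From N(t) = N₀·e^(rt): e^(r·23) = 1.65×10^7/386000 = 42.746.
r·23 = ln(42.746) = 3.7553, so r = 3.7553/23 = 0.16327.

0.163 per day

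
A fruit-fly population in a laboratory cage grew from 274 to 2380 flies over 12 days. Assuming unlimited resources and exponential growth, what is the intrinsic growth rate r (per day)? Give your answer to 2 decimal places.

From N(t) = N₀·e^(rt): e^(r·12) = 2380/274 = 8.6861.
r·12 = ln(8.6861) = 2.1617, so r = 2.1617/12 = 0.18014.

0.18 per day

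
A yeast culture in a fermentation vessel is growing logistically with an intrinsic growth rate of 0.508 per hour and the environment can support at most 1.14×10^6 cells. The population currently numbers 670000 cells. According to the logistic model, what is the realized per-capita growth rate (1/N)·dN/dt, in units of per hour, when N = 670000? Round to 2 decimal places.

(1/N)·dN/dt = r(1 − N/K) = 0.508 × (1 − 670000/1.14×10^6).
= 0.508 × 0.41228 = 0.20944.

0.21 per hour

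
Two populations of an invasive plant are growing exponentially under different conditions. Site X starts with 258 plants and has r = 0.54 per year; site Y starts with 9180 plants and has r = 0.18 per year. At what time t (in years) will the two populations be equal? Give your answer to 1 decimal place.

9.9 years

Set 258·e^(0.54t) = 9180·e^(0.18t).
e^((0.54 − 0.18)t) = 9180/258 → e^(0.36·t) = 35.581.
0.36·t = ln(35.581) = 3.5718, so t = 3.5718/0.36 = 9.9217.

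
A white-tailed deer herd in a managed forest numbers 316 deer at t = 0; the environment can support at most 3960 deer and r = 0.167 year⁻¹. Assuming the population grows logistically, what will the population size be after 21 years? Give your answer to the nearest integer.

A = (K − N₀)/N₀ = (3960 − 316)/316 = 11.532.
N(t) = K/(1 + A·e^(−rt)) = 3960/(1 + 11.532×e^(−0.167×21)).
e^(−3.507) = 0.029987; denominator = 1 + 11.532×0.029987 = 1.3458.
N = 3960/1.3458 = 2942.5.

2942 deer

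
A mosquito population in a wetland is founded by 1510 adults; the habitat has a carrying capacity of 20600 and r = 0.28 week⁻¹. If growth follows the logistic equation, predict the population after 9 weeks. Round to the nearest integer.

10212 adults

A = (K − N₀)/N₀ = (20600 − 1510)/1510 = 12.642.
N(t) = K/(1 + A·e^(−rt)) = 20600/(1 + 12.642×e^(−0.28×9)).
e^(−2.52) = 0.08046; denominator = 1 + 12.642×0.08046 = 2.0172.
N = 20600/2.0172 = 10212.2.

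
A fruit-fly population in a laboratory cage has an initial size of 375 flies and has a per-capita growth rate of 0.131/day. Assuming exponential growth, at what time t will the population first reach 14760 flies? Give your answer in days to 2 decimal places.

28.04 days

Set N₀·e^(rt) = 14760: e^(0.131·t) = 14760/375 = 39.36.
0.131·t = ln(39.36) = 3.6728, so t = 3.6728/0.131 = 28.036.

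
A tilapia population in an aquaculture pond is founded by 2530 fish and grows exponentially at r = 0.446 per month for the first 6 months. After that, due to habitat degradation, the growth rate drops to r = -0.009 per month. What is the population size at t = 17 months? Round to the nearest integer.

33289 fish

Phase 1: N(6) = 2530·e^(0.446×6) = 2530·e^2.676 = 36753.
Phase 2 runs for 17 − 6 = 11 months at r = -0.009.
N(17) = 36753·e^(-0.009×11) = 36753·e^-0.099 = 33288.7.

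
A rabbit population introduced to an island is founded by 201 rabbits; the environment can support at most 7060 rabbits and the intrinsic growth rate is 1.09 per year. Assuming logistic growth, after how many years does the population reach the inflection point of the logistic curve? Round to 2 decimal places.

3.24 years

Logistic growth is fastest at N = K/2 = 3530.
A = (K − N₀)/N₀ = 34.124. Set K/(1 + A·e^(−rt)) = K/2 → A·e^(−rt) = 1.
e^(−1.09t) = 1/34.124 = 0.0293046, so t = ln(34.124)/1.09 = 3.53/1.09 = 3.2385.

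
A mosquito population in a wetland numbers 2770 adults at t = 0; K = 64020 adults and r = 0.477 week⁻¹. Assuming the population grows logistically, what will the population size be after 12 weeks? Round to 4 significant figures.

A = (K − N₀)/N₀ = (64020 − 2770)/2770 = 22.112.
N(t) = K/(1 + A·e^(−rt)) = 64020/(1 + 22.112×e^(−0.477×12)).
e^(−5.724) = 0.0032666; denominator = 1 + 22.112×0.0032666 = 1.0722.
N = 64020/1.0722 = 59707.3.

59710 adults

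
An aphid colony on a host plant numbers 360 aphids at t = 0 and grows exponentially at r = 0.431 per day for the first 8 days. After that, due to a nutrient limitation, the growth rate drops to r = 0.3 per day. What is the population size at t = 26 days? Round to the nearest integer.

Phase 1: N(8) = 360·e^(0.431×8) = 360·e^3.448 = 11317.5.
Phase 2 runs for 26 − 8 = 18 days at r = 0.3.
N(26) = 11317.5·e^(0.3×18) = 11317.5·e^5.4 = 2.505763×10^6.

2505763 aphids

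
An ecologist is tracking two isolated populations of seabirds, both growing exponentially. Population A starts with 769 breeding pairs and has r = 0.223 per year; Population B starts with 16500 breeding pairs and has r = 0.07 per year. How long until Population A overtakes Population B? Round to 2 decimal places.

20.04 years

Set 769·e^(0.223t) = 16500·e^(0.07t).
e^((0.223 − 0.07)t) = 16500/769 → e^(0.153·t) = 21.456.
0.153·t = ln(21.456) = 3.066, so t = 3.066/0.153 = 20.039.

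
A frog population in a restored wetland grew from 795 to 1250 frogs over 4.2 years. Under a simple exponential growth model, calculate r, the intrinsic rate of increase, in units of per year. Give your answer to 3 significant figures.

0.108 per year

From N(t) = N₀·e^(rt): e^(r·4.2) = 1250/795 = 1.5723.
r·4.2 = ln(1.5723) = 0.45256, so r = 0.45256/4.2 = 0.10775.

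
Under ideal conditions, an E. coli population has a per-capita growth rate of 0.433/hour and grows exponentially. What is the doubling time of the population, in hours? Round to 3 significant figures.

1.60 hours

Doubling time t_d = ln(2)/r = 0.6931/0.433 = 1.6008.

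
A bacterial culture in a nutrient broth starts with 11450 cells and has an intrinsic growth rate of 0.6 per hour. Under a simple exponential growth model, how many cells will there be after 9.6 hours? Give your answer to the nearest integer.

N(t) = N₀·e^(rt) = 11450 × e^(0.6×9.6) = 11450 × e^5.76.
e^5.76 ≈ 317.35, so N ≈ 11450 × 317.35 = 3.633638×10^6.

3633638 cells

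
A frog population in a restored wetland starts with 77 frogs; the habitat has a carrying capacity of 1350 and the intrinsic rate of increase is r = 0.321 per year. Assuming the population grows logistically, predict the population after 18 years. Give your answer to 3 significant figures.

A = (K − N₀)/N₀ = (1350 − 77)/77 = 16.532.
N(t) = K/(1 + A·e^(−rt)) = 1350/(1 + 16.532×e^(−0.321×18)).
e^(−5.778) = 0.0030949; denominator = 1 + 16.532×0.0030949 = 1.0512.
N = 1350/1.0512 = 1284.29.

1280 frogs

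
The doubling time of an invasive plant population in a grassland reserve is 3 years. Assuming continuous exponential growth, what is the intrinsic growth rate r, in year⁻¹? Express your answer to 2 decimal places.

0.23 per year

r = ln(2)/t_d = 0.6931/3 = 0.23105.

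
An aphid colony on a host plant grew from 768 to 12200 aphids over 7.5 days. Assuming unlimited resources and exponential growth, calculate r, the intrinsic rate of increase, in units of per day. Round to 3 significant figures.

From N(t) = N₀·e^(rt): e^(r·7.5) = 12200/768 = 15.885.
r·7.5 = ln(15.885) = 2.7654, so r = 2.7654/7.5 = 0.36872.

0.369 per day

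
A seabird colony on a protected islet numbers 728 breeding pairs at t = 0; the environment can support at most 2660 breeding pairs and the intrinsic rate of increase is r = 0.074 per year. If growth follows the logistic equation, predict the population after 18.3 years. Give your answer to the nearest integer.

1579 breeding pairs

A = (K − N₀)/N₀ = (2660 − 728)/728 = 2.6538.
N(t) = K/(1 + A·e^(−rt)) = 2660/(1 + 2.6538×e^(−0.074×18.3)).
e^(−1.354) = 0.25815; denominator = 1 + 2.6538×0.25815 = 1.6851.
N = 2660/1.6851 = 1578.54.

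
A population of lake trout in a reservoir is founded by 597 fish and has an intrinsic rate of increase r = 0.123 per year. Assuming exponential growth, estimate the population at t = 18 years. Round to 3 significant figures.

5460 fish

N(t) = N₀·e^(rt) = 597 × e^(0.123×18) = 597 × e^2.214.
e^2.214 ≈ 9.1523, so N ≈ 597 × 9.1523 = 5463.89.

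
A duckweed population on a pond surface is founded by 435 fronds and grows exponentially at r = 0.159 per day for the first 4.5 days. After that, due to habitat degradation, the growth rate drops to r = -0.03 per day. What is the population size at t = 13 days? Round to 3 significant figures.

Phase 1: N(4.5) = 435·e^(0.159×4.5) = 435·e^0.7155 = 889.666.
Phase 2 runs for 13 − 4.5 = 8.5 days at r = -0.03.
N(13) = 889.666·e^(-0.03×8.5) = 889.666·e^-0.255 = 689.417.

689 fronds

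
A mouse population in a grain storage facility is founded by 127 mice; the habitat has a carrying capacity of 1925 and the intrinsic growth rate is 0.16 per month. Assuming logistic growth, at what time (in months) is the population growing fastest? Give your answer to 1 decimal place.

16.6 months

Logistic growth is fastest at N = K/2 = 962.5.
A = (K − N₀)/N₀ = 14.157. Set K/(1 + A·e^(−rt)) = K/2 → A·e^(−rt) = 1.
e^(−0.16t) = 1/14.157 = 0.070634, so t = ln(14.157)/0.16 = 2.6502/0.16 = 16.564.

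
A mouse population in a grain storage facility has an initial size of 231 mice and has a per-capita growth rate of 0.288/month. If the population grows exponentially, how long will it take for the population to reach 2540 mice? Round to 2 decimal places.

Set N₀·e^(rt) = 2540: e^(0.288·t) = 2540/231 = 10.996.
0.288·t = ln(10.996) = 2.3975, so t = 2.3975/0.288 = 8.3247.

8.32 months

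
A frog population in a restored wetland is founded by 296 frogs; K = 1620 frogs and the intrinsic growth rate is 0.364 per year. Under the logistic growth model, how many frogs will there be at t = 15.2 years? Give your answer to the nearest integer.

A = (K − N₀)/N₀ = (1620 − 296)/296 = 4.473.
N(t) = K/(1 + A·e^(−rt)) = 1620/(1 + 4.473×e^(−0.364×15.2)).
e^(−5.533) = 0.0039549; denominator = 1 + 4.473×0.0039549 = 1.0177.
N = 1620/1.0177 = 1591.84.

1592 frogs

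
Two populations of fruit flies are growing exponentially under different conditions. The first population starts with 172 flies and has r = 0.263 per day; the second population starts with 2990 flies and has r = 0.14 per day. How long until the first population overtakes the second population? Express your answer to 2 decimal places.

Set 172·e^(0.263t) = 2990·e^(0.14t).
e^((0.263 − 0.14)t) = 2990/172 → e^(0.123·t) = 17.384.
0.123·t = ln(17.384) = 2.8555, so t = 2.8555/0.123 = 23.216.

23.22 days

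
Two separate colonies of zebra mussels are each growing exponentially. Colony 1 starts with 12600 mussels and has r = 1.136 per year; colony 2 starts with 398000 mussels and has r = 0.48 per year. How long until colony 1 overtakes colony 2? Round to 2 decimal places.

5.26 years

Set 12600·e^(1.136t) = 398000·e^(0.48t).
e^((1.136 − 0.48)t) = 398000/12600 → e^(0.656·t) = 31.587.
0.656·t = ln(31.587) = 3.4528, so t = 3.4528/0.656 = 5.2633.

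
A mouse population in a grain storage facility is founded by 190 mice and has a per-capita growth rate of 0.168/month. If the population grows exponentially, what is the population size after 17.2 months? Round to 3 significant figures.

3420 mice

N(t) = N₀·e^(rt) = 190 × e^(0.168×17.2) = 190 × e^2.89.
e^2.89 ≈ 17.986, so N ≈ 190 × 17.986 = 3417.36.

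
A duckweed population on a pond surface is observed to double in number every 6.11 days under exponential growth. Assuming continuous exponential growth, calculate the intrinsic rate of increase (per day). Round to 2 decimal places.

r = ln(2)/t_d = 0.6931/6.11 = 0.11344.

0.11 per day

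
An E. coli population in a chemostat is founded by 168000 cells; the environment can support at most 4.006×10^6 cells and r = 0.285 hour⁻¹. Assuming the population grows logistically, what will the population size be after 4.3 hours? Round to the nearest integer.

519746 cells

A = (K − N₀)/N₀ = (4.006×10^6 − 168000)/168000 = 22.845.
N(t) = K/(1 + A·e^(−rt)) = 4.006×10^6/(1 + 22.845×e^(−0.285×4.3)).
e^(−1.225) = 0.29361; denominator = 1 + 22.845×0.29361 = 7.7076.
N = 4.006×10^6/7.7076 = 519746.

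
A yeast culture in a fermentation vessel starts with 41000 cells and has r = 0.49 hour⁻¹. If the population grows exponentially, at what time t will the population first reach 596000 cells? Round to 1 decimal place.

5.5 hours

Set N₀·e^(rt) = 596000: e^(0.49·t) = 596000/41000 = 14.537.
0.49·t = ln(14.537) = 2.6767, so t = 2.6767/0.49 = 5.4626.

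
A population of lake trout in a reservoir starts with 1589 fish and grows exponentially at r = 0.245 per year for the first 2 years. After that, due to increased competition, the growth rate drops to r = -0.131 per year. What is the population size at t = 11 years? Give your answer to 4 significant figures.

Phase 1: N(2) = 1589·e^(0.245×2) = 1589·e^0.49 = 2593.75.
Phase 2 runs for 11 − 2 = 9 years at r = -0.131.
N(11) = 2593.75·e^(-0.131×9) = 2593.75·e^-1.179 = 797.802.

797.8 fish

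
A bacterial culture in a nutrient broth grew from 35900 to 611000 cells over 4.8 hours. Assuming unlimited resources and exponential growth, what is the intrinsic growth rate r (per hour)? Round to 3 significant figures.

From N(t) = N₀·e^(rt): e^(r·4.8) = 611000/35900 = 17.019.
r·4.8 = ln(17.019) = 2.8344, so r = 2.8344/4.8 = 0.59049.

0.590 per hour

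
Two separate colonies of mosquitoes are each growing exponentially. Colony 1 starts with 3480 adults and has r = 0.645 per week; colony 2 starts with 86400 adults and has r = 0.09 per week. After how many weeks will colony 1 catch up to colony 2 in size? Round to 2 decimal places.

Set 3480·e^(0.645t) = 86400·e^(0.09t).
e^((0.645 − 0.09)t) = 86400/3480 → e^(0.555·t) = 24.828.
0.555·t = ln(24.828) = 3.212, so t = 3.212/0.555 = 5.7873.

5.79 weeks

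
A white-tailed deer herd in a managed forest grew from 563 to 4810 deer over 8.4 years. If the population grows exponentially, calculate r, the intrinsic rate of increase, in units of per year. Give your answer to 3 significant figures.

0.255 per year

From N(t) = N₀·e^(rt): e^(r·8.4) = 4810/563 = 8.5435.
r·8.4 = ln(8.5435) = 2.1452, so r = 2.1452/8.4 = 0.25538.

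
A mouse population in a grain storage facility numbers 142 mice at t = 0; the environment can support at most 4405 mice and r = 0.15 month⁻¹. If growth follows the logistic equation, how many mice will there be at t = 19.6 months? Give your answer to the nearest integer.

1703 mice

A = (K − N₀)/N₀ = (4405 − 142)/142 = 30.021.
N(t) = K/(1 + A·e^(−rt)) = 4405/(1 + 30.021×e^(−0.15×19.6)).
e^(−2.94) = 0.052866; denominator = 1 + 30.021×0.052866 = 2.5871.
N = 4405/2.5871 = 1702.69.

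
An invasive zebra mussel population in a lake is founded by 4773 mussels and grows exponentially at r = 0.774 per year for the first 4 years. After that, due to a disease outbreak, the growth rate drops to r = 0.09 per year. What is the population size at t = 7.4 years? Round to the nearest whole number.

143305 mussels

Phase 1: N(4) = 4773·e^(0.774×4) = 4773·e^3.096 = 105528.
Phase 2 runs for 7.4 − 4 = 3.4 years at r = 0.09.
N(7.4) = 105528·e^(0.09×3.4) = 105528·e^0.306 = 143305.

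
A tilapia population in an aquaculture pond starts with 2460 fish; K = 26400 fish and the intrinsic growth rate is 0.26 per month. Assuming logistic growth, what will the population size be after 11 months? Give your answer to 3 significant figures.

A = (K − N₀)/N₀ = (26400 − 2460)/2460 = 9.7317.
N(t) = K/(1 + A·e^(−rt)) = 26400/(1 + 9.7317×e^(−0.26×11)).
e^(−2.86) = 0.057269; denominator = 1 + 9.7317×0.057269 = 1.5573.
N = 26400/1.5573 = 16952.2.

17000 fish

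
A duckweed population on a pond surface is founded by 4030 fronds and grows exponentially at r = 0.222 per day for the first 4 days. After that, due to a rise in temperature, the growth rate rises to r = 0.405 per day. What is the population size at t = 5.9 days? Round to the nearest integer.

Phase 1: N(4) = 4030·e^(0.222×4) = 4030·e^0.888 = 9793.96.
Phase 2 runs for 5.9 − 4 = 1.9 days at r = 0.405.
N(5.9) = 9793.96·e^(0.405×1.9) = 9793.96·e^0.7695 = 21142.1.

21142 fronds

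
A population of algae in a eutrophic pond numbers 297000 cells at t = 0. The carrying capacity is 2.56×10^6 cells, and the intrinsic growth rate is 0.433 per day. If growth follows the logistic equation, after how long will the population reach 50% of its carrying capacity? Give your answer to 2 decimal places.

4.69 days

A = (K − N₀)/N₀ = (2.56×10^6 − 297000)/297000 = 7.6195.
Solve 2.56×10^6/(1 + 7.6195·e^(−0.433t)) = 1.28×10^6: 1 + 7.6195·e^(−0.433t) = 2, so e^(−0.433t) = 0.131242.
−0.433·t = ln(0.131242) = -2.0307, so t = 2.0307/0.433 = 4.6899.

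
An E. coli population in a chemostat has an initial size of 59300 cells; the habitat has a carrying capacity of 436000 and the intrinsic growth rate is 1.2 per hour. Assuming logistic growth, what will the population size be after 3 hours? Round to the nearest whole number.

371515 cells

A = (K − N₀)/N₀ = (436000 − 59300)/59300 = 6.3524.
N(t) = K/(1 + A·e^(−rt)) = 436000/(1 + 6.3524×e^(−1.2×3)).
e^(−3.6) = 0.027324; denominator = 1 + 6.3524×0.027324 = 1.1736.
N = 436000/1.1736 = 371515.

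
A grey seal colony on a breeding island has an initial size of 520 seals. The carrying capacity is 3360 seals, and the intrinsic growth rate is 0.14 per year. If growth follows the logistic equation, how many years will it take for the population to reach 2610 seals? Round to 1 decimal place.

21.0 years

A = (K − N₀)/N₀ = (3360 − 520)/520 = 5.4615.
Solve 3360/(1 + 5.4615·e^(−0.14t)) = 2610: 1 + 5.4615·e^(−0.14t) = 1.2874, so e^(−0.14t) = 0.0526145.
−0.14·t = ln(0.0526145) = -2.9448, so t = 2.9448/0.14 = 21.034.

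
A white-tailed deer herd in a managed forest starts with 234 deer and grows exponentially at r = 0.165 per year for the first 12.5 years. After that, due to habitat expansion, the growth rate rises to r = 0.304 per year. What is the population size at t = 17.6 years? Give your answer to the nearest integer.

8675 deer

Phase 1: N(12.5) = 234·e^(0.165×12.5) = 234·e^2.062 = 1840.55.
Phase 2 runs for 17.6 − 12.5 = 5.1 years at r = 0.304.
N(17.6) = 1840.55·e^(0.304×5.1) = 1840.55·e^1.55 = 8675.18.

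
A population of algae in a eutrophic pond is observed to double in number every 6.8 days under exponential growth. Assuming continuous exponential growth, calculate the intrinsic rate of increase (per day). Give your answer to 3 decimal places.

r = ln(2)/t_d = 0.6931/6.8 = 0.10193.

0.102 per day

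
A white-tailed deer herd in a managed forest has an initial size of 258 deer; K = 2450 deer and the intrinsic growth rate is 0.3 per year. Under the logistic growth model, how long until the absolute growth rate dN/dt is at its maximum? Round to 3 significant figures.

Logistic growth is fastest at N = K/2 = 1225.
A = (K − N₀)/N₀ = 8.4961. Set K/(1 + A·e^(−rt)) = K/2 → A·e^(−rt) = 1.
e^(−0.3t) = 1/8.4961 = 0.117701, so t = ln(8.4961)/0.3 = 2.1396/0.3 = 7.132.

7.13 years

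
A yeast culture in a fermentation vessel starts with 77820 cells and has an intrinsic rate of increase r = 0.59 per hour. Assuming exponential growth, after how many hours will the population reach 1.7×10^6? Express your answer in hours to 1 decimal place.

Set N₀·e^(rt) = 1.7×10^6: e^(0.59·t) = 1.7×10^6/77820 = 21.845.
0.59·t = ln(21.845) = 3.084, so t = 3.084/0.59 = 5.2271.

5.2 hours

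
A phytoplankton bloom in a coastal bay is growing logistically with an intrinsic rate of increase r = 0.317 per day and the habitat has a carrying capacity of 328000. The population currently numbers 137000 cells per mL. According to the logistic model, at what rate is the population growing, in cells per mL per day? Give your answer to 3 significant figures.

25300 cells per mL per day

dN/dt = rN(1 − N/K) = 0.317 × 137000 × (1 − 137000/328000).
1 − 137000/328000 = 0.58232; dN/dt = 0.317 × 137000 × 0.58232 = 25289.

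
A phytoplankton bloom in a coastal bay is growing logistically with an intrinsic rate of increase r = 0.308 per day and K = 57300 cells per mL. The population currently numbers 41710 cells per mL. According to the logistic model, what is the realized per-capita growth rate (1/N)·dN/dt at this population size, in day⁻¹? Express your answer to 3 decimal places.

0.084 per day

(1/N)·dN/dt = r(1 − N/K) = 0.308 × (1 − 41710/57300).
= 0.308 × 0.27208 = 0.0838.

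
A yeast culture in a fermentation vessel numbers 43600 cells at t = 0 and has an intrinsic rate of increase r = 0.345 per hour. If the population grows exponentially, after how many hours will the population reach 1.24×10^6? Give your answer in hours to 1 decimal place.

Set N₀·e^(rt) = 1.24×10^6: e^(0.345·t) = 1.24×10^6/43600 = 28.44.
0.345·t = ln(28.44) = 3.3478, so t = 3.3478/0.345 = 9.7038.

9.7 hours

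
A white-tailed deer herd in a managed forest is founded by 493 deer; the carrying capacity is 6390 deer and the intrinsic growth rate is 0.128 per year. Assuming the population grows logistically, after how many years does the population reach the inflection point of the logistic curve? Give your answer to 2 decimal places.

Logistic growth is fastest at N = K/2 = 3195.
A = (K − N₀)/N₀ = 11.961. Set K/(1 + A·e^(−rt)) = K/2 → A·e^(−rt) = 1.
e^(−0.128t) = 1/11.961 = 0.0836018, so t = ln(11.961)/0.128 = 2.4817/0.128 = 19.388.

19.39 years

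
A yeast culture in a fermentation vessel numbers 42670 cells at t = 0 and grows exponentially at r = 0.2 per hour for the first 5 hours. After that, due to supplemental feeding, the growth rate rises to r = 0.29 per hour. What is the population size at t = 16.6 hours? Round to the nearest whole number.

3352616 cells

Phase 1: N(5) = 42670·e^(0.2×5) = 42670·e^1 = 115989.
Phase 2 runs for 16.6 − 5 = 11.6 hours at r = 0.29.
N(16.6) = 115989·e^(0.29×11.6) = 115989·e^3.364 = 3.352616×10^6.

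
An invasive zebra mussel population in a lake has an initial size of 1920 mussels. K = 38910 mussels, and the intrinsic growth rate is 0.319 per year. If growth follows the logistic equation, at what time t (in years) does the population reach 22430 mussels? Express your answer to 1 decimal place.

A = (K − N₀)/N₀ = (38910 − 1920)/1920 = 19.266.
Solve 38910/(1 + 19.266·e^(−0.319t)) = 22430: 1 + 19.266·e^(−0.319t) = 1.7347, so e^(−0.319t) = 0.0381369.
−0.319·t = ln(0.0381369) = -3.2666, so t = 3.2666/0.319 = 10.24.

10.2 years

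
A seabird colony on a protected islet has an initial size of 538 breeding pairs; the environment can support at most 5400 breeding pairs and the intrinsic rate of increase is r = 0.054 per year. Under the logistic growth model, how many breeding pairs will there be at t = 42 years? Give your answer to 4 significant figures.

A = (K − N₀)/N₀ = (5400 − 538)/538 = 9.0372.
N(t) = K/(1 + A·e^(−rt)) = 5400/(1 + 9.0372×e^(−0.054×42)).
e^(−2.268) = 0.10352; denominator = 1 + 9.0372×0.10352 = 1.9355.
N = 5400/1.9355 = 2789.95.

2790 breeding pairs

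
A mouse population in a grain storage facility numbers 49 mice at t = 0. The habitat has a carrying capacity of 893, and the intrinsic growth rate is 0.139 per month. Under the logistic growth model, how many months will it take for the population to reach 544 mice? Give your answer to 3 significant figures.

A = (K − N₀)/N₀ = (893 − 49)/49 = 17.224.
Solve 893/(1 + 17.224·e^(−0.139t)) = 544: 1 + 17.224·e^(−0.139t) = 1.6415, so e^(−0.139t) = 0.037246.
−0.139·t = ln(0.037246) = -3.2902, so t = 3.2902/0.139 = 23.671.

23.7 months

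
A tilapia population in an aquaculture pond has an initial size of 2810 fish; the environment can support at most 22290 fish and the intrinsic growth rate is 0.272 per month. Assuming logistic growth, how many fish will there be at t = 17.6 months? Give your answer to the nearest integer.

A = (K − N₀)/N₀ = (22290 − 2810)/2810 = 6.9324.
N(t) = K/(1 + A·e^(−rt)) = 22290/(1 + 6.9324×e^(−0.272×17.6)).
e^(−4.787) = 0.0083358; denominator = 1 + 6.9324×0.0083358 = 1.0578.
N = 22290/1.0578 = 21072.3.

21072 fish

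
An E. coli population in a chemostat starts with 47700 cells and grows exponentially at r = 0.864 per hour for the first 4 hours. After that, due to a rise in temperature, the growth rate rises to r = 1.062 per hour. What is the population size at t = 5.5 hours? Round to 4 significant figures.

Phase 1: N(4) = 47700·e^(0.864×4) = 47700·e^3.456 = 1.511611×10^6.
Phase 2 runs for 5.5 − 4 = 1.5 hours at r = 1.062.
N(5.5) = 1.511611×10^6·e^(1.062×1.5) = 1.511611×10^6·e^1.593 = 7.434833×10^6.

7435000 cells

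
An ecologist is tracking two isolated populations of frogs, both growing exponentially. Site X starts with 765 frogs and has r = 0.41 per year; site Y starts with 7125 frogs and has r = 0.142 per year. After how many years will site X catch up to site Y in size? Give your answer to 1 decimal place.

Set 765·e^(0.41t) = 7125·e^(0.142t).
e^((0.41 − 0.142)t) = 7125/765 → e^(0.268·t) = 9.3137.
0.268·t = ln(9.3137) = 2.2315, so t = 2.2315/0.268 = 8.3265.

8.3 years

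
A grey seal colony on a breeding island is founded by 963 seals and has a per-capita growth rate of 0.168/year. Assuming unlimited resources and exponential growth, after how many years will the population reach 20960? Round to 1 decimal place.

18.3 years

Set N₀·e^(rt) = 20960: e^(0.168·t) = 20960/963 = 21.765.
0.168·t = ln(21.765) = 3.0803, so t = 3.0803/0.168 = 18.335.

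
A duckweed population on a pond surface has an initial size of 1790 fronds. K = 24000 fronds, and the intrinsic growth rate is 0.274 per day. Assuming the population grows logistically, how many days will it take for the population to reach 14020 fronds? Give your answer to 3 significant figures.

A = (K − N₀)/N₀ = (24000 − 1790)/1790 = 12.408.
Solve 24000/(1 + 12.408·e^(−0.274t)) = 14020: 1 + 12.408·e^(−0.274t) = 1.7118, so e^(−0.274t) = 0.0573703.
−0.274·t = ln(0.0573703) = -2.8582, so t = 2.8582/0.274 = 10.431.

10.4 days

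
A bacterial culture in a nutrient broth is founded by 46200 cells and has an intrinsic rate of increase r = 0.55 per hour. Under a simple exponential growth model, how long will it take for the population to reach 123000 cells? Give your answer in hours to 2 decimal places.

Set N₀·e^(rt) = 123000: e^(0.55·t) = 123000/46200 = 2.6623.
0.55·t = ln(2.6623) = 0.9792, so t = 0.9792/0.55 = 1.7804.

1.78 hours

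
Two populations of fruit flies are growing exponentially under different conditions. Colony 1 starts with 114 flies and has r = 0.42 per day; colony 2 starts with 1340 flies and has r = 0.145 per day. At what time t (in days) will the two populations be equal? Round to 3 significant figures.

Set 114·e^(0.42t) = 1340·e^(0.145t).
e^((0.42 − 0.145)t) = 1340/114 → e^(0.275·t) = 11.754.
0.275·t = ln(11.754) = 2.4642, so t = 2.4642/0.275 = 8.9608.

8.96 days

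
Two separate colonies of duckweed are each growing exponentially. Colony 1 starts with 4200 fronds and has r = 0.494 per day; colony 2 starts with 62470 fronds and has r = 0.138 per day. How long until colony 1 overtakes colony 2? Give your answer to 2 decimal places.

Set 4200·e^(0.494t) = 62470·e^(0.138t).
e^((0.494 − 0.138)t) = 62470/4200 → e^(0.356·t) = 14.874.
0.356·t = ln(14.874) = 2.6996, so t = 2.6996/0.356 = 7.5832.

7.58 days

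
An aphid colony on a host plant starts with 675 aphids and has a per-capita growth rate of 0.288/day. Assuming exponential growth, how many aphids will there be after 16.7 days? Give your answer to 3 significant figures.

82800 aphids

N(t) = N₀·e^(rt) = 675 × e^(0.288×16.7) = 675 × e^4.81.
e^4.81 ≈ 122.68, so N ≈ 675 × 122.68 = 82810.7.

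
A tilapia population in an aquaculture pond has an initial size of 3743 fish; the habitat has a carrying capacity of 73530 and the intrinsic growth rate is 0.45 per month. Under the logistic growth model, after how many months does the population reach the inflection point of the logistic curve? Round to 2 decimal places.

Logistic growth is fastest at N = K/2 = 36765.
A = (K − N₀)/N₀ = 18.645. Set K/(1 + A·e^(−rt)) = K/2 → A·e^(−rt) = 1.
e^(−0.45t) = 1/18.645 = 0.0536346, so t = ln(18.645)/0.45 = 2.9256/0.45 = 6.5012.

6.50 months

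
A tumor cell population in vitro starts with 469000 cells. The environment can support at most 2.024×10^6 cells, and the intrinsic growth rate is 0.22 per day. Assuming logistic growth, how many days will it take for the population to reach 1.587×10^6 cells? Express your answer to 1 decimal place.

11.3 days

A = (K − N₀)/N₀ = (2.024×10^6 − 469000)/469000 = 3.3156.
Solve 2.024×10^6/(1 + 3.3156·e^(−0.22t)) = 1.587×10^6: 1 + 3.3156·e^(−0.22t) = 1.2754, so e^(−0.22t) = 0.0830514.
−0.22·t = ln(0.0830514) = -2.4883, so t = 2.4883/0.22 = 11.31.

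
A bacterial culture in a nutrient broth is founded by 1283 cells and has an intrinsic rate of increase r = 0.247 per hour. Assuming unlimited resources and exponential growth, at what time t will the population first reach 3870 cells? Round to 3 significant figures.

4.47 hours

Set N₀·e^(rt) = 3870: e^(0.247·t) = 3870/1283 = 3.0164.
0.247·t = ln(3.0164) = 1.1041, so t = 1.1041/0.247 = 4.4699.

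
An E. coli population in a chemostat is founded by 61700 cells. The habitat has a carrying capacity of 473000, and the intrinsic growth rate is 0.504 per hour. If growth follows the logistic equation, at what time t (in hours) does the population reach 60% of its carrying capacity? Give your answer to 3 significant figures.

4.57 hours

A = (K − N₀)/N₀ = (473000 − 61700)/61700 = 6.6661.
Solve 473000/(1 + 6.6661·e^(−0.504t)) = 283800: 1 + 6.6661·e^(−0.504t) = 1.6667, so e^(−0.504t) = 0.100008.
−0.504·t = ln(0.100008) = -2.3025, so t = 2.3025/0.504 = 4.5685.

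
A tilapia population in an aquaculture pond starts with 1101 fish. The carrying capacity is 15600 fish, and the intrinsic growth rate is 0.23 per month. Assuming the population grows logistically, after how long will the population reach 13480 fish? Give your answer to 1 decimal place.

19.3 months

A = (K − N₀)/N₀ = (15600 − 1101)/1101 = 13.169.
Solve 15600/(1 + 13.169·e^(−0.23t)) = 13480: 1 + 13.169·e^(−0.23t) = 1.1573, so e^(−0.23t) = 0.0119425.
−0.23·t = ln(0.0119425) = -4.4277, so t = 4.4277/0.23 = 19.251.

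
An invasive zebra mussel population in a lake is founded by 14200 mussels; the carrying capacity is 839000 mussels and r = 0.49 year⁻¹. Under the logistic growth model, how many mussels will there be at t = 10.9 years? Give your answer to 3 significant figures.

A = (K − N₀)/N₀ = (839000 − 14200)/14200 = 58.085.
N(t) = K/(1 + A·e^(−rt)) = 839000/(1 + 58.085×e^(−0.49×10.9)).
e^(−5.341) = 0.0047911; denominator = 1 + 58.085×0.0047911 = 1.2783.
N = 839000/1.2783 = 656347.

656000 mussels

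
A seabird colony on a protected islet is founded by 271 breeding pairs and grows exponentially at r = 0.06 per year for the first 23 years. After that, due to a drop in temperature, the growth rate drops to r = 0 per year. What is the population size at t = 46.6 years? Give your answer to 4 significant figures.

Phase 1: N(23) = 271·e^(0.06×23) = 271·e^1.38 = 1077.2.
Phase 2 runs for 46.6 − 23 = 23.6 years at r = 0.
N(46.6) = 1077.2·e^(0×23.6) = 1077.2·e^0 = 1077.2.

1077 breeding pairs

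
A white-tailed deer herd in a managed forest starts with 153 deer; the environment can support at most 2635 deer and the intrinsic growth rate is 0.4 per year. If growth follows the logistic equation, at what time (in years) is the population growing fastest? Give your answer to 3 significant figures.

Logistic growth is fastest at N = K/2 = 1317.5.
A = (K − N₀)/N₀ = 16.222. Set K/(1 + A·e^(−rt)) = K/2 → A·e^(−rt) = 1.
e^(−0.4t) = 1/16.222 = 0.0616438, so t = ln(16.222)/0.4 = 2.7864/0.4 = 6.966.

6.97 years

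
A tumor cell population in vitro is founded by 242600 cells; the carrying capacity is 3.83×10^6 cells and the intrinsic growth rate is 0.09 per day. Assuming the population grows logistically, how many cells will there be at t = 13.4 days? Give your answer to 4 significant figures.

A = (K − N₀)/N₀ = (3.83×10^6 − 242600)/242600 = 14.787.
N(t) = K/(1 + A·e^(−rt)) = 3.83×10^6/(1 + 14.787×e^(−0.09×13.4)).
e^(−1.206) = 0.29939; denominator = 1 + 14.787×0.29939 = 5.4272.
N = 3.83×10^6/5.4272 = 705704.

705700 cells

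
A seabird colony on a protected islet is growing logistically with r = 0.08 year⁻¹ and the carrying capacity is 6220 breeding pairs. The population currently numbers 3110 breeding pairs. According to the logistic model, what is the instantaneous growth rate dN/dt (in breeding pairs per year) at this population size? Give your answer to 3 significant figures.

124 breeding pairs per year

dN/dt = rN(1 − N/K) = 0.08 × 3110 × (1 − 3110/6220).
1 − 3110/6220 = 0.5; dN/dt = 0.08 × 3110 × 0.5 = 124.4.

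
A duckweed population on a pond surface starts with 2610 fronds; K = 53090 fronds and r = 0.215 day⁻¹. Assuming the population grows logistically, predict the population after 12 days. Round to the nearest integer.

A = (K − N₀)/N₀ = (53090 − 2610)/2610 = 19.341.
N(t) = K/(1 + A·e^(−rt)) = 53090/(1 + 19.341×e^(−0.215×12)).
e^(−2.58) = 0.075774; denominator = 1 + 19.341×0.075774 = 2.4655.
N = 53090/2.4655 = 21532.8.

21533 fronds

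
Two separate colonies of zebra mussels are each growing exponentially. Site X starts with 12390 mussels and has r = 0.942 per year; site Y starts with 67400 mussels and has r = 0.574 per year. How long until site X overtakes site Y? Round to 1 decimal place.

4.6 years

Set 12390·e^(0.942t) = 67400·e^(0.574t).
e^((0.942 − 0.574)t) = 67400/12390 → e^(0.368·t) = 5.4399.
0.368·t = ln(5.4399) = 1.6938, so t = 1.6938/0.368 = 4.6026.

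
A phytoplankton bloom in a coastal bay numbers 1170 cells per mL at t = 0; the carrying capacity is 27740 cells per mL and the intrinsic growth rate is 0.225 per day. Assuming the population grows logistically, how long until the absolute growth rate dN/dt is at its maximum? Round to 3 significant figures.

13.9 days

Logistic growth is fastest at N = K/2 = 13870.
A = (K − N₀)/N₀ = 22.709. Set K/(1 + A·e^(−rt)) = K/2 → A·e^(−rt) = 1.
e^(−0.225t) = 1/22.709 = 0.0440346, so t = ln(22.709)/0.225 = 3.1228/0.225 = 13.879.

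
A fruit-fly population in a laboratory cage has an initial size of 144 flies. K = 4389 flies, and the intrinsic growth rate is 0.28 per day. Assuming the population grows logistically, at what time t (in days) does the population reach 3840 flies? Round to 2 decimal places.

19.03 days

A = (K − N₀)/N₀ = (4389 − 144)/144 = 29.479.
Solve 4389/(1 + 29.479·e^(−0.28t)) = 3840: 1 + 29.479·e^(−0.28t) = 1.143, so e^(−0.28t) = 0.00484982.
−0.28·t = ln(0.00484982) = -5.3288, so t = 5.3288/0.28 = 19.031.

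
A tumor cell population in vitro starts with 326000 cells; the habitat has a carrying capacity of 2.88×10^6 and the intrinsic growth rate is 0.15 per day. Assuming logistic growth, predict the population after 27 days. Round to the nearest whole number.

2534111 cells

A = (K − N₀)/N₀ = (2.88×10^6 − 326000)/326000 = 7.8344.
N(t) = K/(1 + A·e^(−rt)) = 2.88×10^6/(1 + 7.8344×e^(−0.15×27)).
e^(−4.05) = 0.017422; denominator = 1 + 7.8344×0.017422 = 1.1365.
N = 2.88×10^6/1.1365 = 2.534111×10^6.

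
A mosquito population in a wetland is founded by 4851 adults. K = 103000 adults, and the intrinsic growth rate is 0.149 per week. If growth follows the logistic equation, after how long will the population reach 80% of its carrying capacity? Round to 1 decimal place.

A = (K − N₀)/N₀ = (103000 − 4851)/4851 = 20.233.
Solve 103000/(1 + 20.233·e^(−0.149t)) = 82400: 1 + 20.233·e^(−0.149t) = 1.25, so e^(−0.149t) = 0.0123562.
−0.149·t = ln(0.0123562) = -4.3936, so t = 4.3936/0.149 = 29.487.

29.5 weeks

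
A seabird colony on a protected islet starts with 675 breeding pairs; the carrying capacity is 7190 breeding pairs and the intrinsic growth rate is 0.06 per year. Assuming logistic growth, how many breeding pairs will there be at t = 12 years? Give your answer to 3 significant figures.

A = (K − N₀)/N₀ = (7190 − 675)/675 = 9.6519.
N(t) = K/(1 + A·e^(−rt)) = 7190/(1 + 9.6519×e^(−0.06×12)).
e^(−0.72) = 0.48675; denominator = 1 + 9.6519×0.48675 = 5.6981.
N = 7190/5.6981 = 1261.83.

1260 breeding pairs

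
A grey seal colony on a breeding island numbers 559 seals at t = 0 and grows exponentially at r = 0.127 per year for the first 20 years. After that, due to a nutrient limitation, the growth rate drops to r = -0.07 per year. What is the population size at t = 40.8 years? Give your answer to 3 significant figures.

1650 seals

Phase 1: N(20) = 559·e^(0.127×20) = 559·e^2.54 = 7087.94.
Phase 2 runs for 40.8 − 20 = 20.8 years at r = -0.07.
N(40.8) = 7087.94·e^(-0.07×20.8) = 7087.94·e^-1.456 = 1652.67.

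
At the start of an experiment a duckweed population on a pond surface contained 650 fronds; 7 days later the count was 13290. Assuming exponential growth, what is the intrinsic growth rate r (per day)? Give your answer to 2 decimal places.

0.43 per day

From N(t) = N₀·e^(rt): e^(r·7) = 13290/650 = 20.446.
r·7 = ln(20.446) = 3.0178, so r = 3.0178/7 = 0.43111.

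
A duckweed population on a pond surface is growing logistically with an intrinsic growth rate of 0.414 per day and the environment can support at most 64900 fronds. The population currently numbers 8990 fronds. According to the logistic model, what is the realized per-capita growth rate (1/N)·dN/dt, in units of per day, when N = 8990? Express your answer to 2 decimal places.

0.36 per day

(1/N)·dN/dt = r(1 − N/K) = 0.414 × (1 − 8990/64900).
= 0.414 × 0.86148 = 0.35665.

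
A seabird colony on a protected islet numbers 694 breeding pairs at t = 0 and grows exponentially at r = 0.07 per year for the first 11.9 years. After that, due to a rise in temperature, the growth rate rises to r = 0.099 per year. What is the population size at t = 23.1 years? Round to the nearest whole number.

Phase 1: N(11.9) = 694·e^(0.07×11.9) = 694·e^0.833 = 1596.35.
Phase 2 runs for 23.1 − 11.9 = 11.2 years at r = 0.099.
N(23.1) = 1596.35·e^(0.099×11.2) = 1596.35·e^1.109 = 4838.07.

4838 breeding pairs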